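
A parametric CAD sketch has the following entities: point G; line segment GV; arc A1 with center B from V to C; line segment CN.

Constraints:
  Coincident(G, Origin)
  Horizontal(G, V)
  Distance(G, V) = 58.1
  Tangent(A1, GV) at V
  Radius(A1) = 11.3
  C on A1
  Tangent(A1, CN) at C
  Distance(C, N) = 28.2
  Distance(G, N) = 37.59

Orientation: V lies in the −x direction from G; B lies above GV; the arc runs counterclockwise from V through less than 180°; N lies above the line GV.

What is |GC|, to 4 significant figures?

50.36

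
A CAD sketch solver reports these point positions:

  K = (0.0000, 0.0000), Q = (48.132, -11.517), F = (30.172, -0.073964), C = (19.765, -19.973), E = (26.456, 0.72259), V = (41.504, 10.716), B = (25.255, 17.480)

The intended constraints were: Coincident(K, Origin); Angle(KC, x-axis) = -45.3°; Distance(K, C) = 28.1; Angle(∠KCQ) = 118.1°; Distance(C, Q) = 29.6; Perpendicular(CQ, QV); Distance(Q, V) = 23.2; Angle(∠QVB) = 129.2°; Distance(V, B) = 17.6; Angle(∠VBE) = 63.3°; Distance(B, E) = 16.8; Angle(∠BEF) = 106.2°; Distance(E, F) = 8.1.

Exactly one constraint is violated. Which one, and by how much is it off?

Distance(E, F) = 8.1 — off by 4.30.

K = (0.00, 0.00) ✓; KC at -45.30° ✓; |KC| = 28.10 ✓; ∠KCQ = 118.1° ✓; |CQ| = 29.60 ✓; ∠(CQ, QV) = 90.00° ✓; |QV| = 23.20 ✓; ∠QVB = 129.2° ✓; |VB| = 17.60 ✓; ∠VBE = 63.30° ✓; |BE| = 16.80 ✓; ∠BEF = 106.2° ✓; |EF| = 3.800 ✗.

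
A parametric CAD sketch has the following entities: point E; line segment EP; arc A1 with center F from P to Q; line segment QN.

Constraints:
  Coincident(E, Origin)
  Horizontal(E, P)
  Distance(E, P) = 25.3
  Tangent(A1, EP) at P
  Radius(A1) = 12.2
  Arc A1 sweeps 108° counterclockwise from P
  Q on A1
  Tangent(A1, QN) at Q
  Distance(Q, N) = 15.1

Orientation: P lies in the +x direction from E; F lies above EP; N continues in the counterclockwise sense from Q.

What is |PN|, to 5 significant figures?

31.114

E is at the origin; E and P share the same y with |EP| = 25.3 and P on the +x side, so P = (25.300, 0.0000). The tangent condition forces FP to be normal to EP, so F = P + (0, 12.2) = (25.300, 12.200). On A1, P sits at bearing -90° from F; a 108° counterclockwise sweep puts Q at bearing 18°, so Q = F + 12.2·(cos 18°, sin 18°) = (36.903, 15.970). Since A1 is tangent to QN there, FQ ⟂ QN, so QN runs along (−sin 18°, cos 18°); with |QN| = 15.1, N = (32.237, 30.331). Then |PN| = |N − P| = 31.114.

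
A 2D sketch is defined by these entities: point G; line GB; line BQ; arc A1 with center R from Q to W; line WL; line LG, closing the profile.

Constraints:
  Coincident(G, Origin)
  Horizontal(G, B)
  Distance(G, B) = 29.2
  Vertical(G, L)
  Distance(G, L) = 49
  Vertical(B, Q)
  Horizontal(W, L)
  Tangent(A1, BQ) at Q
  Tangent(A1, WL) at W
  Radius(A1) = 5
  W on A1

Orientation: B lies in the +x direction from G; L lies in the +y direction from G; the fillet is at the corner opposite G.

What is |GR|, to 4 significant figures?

50.22

G is at the origin; GB is horizontal with |GB| = 29.2 and B on the +x side, so B = (29.20, 0.000). G and L share the same x with |GL| = 49.0 and L on the +y side, so L = (0.000, 49.00). The virtual corner opposite G is at (29.20, 49.00). Since A1 is tangent to BQ there, RQ ⟂ BQ and the tangent condition forces RW to be normal to WL, with radius 5.0, so the center R sits 5.0 in from both sides at R = (24.20, 44.00). Then |GR| = |R − G| = 50.22.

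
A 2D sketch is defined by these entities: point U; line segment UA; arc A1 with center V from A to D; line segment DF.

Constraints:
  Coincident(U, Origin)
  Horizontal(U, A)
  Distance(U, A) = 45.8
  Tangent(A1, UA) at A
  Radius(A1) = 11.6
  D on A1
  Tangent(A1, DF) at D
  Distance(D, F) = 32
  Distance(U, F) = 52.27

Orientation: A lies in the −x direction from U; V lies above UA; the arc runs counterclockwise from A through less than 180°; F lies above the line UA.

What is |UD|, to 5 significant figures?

35.800

Checks: |UA| = 45.80 ✓; |VD| = 11.60 ✓; ∠(VD, DF) = 90.00° ✓; |DF| = 32.00 ✓; |UF| = 52.27 ✓.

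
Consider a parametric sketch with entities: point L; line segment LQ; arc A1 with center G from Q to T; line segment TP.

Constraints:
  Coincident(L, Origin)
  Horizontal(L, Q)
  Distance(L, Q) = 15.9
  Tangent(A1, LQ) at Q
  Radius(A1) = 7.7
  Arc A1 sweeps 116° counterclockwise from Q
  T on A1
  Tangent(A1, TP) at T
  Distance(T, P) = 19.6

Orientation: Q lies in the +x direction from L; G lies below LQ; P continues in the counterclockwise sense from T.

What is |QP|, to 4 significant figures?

28.74

On A1, Q sits at bearing 90° from G; a 116° counterclockwise sweep puts T at bearing 206°, so T = G + 7.7·(cos 206°, sin 206°) = (8.979, -11.08). A1 meets TP tangentially, so GT is at right angles to TP, so TP runs along (−sin 206°, cos 206°); with |TP| = 19.6, P = (17.57, -28.69). Then |QP| = |P − Q| = 28.74.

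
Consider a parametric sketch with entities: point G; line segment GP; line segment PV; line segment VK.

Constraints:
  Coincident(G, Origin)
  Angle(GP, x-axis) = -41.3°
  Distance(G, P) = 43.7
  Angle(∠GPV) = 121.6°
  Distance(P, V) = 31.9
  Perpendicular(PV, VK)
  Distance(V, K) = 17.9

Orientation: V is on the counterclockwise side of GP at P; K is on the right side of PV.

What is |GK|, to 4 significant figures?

77.72

∠GPV = 121.6°, so PV runs at -41.3° + (180° − 121.6°) = 17.10° from the x-axis; with |PV| = 31.9, V = P + 31.9·(cos 17.10°, sin 17.10°) = (63.32, -19.46). The perpendicularity gives VK at right angles to PV; with |VK| = 17.9 on the right of PV, K = V + 17.9·(0.2940, -0.9558) = (68.58, -36.57). Then |GK| = |K − G| = 77.72.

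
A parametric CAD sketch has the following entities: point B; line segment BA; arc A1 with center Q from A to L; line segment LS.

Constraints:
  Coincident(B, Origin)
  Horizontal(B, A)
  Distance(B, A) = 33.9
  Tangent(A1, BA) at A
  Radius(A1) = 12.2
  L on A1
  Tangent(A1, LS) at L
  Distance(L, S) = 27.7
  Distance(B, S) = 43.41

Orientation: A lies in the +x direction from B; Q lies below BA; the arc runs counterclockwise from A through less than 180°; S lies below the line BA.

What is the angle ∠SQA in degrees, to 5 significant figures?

151.51°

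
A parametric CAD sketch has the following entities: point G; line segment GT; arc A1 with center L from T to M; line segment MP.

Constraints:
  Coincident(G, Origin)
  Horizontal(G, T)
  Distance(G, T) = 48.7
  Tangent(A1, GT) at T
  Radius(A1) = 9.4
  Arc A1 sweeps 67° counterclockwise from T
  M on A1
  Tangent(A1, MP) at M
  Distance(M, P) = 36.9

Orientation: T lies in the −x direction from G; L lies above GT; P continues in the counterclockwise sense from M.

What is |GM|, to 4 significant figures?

40.45

A1 meets GT tangentially, so LT is at right angles to GT, so L = T + (0, 9.4) = (-48.70, 9.400). On A1, T sits at bearing -90° from L; a 67° counterclockwise sweep puts M at bearing -23°, so M = L + 9.4·(cos -23°, sin -23°) = (-40.05, 5.727). Then |GM| = |M − G| = 40.45.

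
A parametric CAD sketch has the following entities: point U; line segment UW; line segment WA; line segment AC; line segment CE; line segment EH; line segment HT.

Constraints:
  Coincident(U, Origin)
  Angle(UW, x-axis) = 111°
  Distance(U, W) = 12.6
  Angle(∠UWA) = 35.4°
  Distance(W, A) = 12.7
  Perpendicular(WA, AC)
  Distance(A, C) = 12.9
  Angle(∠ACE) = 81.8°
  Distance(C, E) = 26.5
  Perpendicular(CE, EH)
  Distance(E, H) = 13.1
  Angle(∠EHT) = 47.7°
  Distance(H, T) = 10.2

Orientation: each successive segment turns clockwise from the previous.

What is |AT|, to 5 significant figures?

18.320

U is at the origin; UW runs at 111.0° with length 12.6, so W = (-4.5154, 11.763). ∠UWA = 35.4° gives WA at -33.600° from the x-axis; with |WA| = 12.7, A = (6.0627, 4.7350). The perpendicularity gives AC at right angles to WA, so AC runs at -123.60°; with |AC| = 12.9, C = (-1.0761, -6.0096). ∠ACE = 81.8° gives CE at 138.20° from the x-axis; with |CE| = 26.5, E = (-20.831, 11.653). The perpendicularity gives EH at right angles to CE, so EH runs at 48.200°; with |EH| = 13.1, H = (-12.100, 21.419). ∠EHT = 47.7° gives HT at -84.100° from the x-axis; with |HT| = 10.2, T = (-11.051, 11.273). Then |AT| = |T − A| = 18.320.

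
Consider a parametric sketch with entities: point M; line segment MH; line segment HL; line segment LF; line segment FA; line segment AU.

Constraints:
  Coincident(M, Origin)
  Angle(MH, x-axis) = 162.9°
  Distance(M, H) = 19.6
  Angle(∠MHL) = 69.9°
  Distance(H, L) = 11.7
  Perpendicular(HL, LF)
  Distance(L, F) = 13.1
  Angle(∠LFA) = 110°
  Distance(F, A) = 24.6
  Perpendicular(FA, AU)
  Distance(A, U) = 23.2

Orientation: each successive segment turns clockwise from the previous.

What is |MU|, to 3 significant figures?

32.1

∠LFA = 110.0° gives FA at -107° from the x-axis; with |FA| = 24.6, A = (-8.50, -16.3). The perpendicularity gives AU at right angles to FA, so AU runs at 163°; with |AU| = 23.2, U = (-30.7, -9.48). Then |MU| = |U − M| = 32.1.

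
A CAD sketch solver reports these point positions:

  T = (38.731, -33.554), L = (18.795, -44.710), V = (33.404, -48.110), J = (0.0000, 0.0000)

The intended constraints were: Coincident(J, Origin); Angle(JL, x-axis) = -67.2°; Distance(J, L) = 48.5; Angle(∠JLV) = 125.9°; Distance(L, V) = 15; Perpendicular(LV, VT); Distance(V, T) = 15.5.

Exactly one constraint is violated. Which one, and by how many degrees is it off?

Perpendicular(LV, VT) — off by 7.00°.

J = (0.00, 0.00) ✓; JL at -67.20° ✓; |JL| = 48.50 ✓; ∠JLV = 125.9° ✓; |LV| = 15.00 ✓; ∠(LV, VT) = 83.00° ✗; |VT| = 15.50 ✓.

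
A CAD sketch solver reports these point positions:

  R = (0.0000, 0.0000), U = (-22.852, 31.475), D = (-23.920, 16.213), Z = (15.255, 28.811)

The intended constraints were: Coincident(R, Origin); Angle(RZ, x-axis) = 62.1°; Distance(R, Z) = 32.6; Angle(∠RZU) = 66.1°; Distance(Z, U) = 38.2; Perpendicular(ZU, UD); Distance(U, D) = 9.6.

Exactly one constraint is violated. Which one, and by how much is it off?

Distance(U, D) = 9.6 — off by 5.70.

R = (0.00, 0.00) ✓; RZ at 62.10° ✓; |RZ| = 32.60 ✓; ∠RZU = 66.10° ✓; |ZU| = 38.20 ✓; ∠(ZU, UD) = 90.00° ✓; |UD| = 15.30 ✗.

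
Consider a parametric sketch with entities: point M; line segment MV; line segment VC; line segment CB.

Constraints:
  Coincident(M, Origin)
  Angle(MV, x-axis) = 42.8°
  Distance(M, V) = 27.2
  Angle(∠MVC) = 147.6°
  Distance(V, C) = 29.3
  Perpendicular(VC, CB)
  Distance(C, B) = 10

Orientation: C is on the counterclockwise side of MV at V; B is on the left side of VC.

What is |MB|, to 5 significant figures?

52.466

∠MVC = 147.6°, so VC runs at 42.8° + (180° − 147.6°) = 75.200° from the x-axis; with |VC| = 29.3, C = V + 29.3·(cos 75.200°, sin 75.200°) = (27.442, 46.809). VC ⟂ CB; with |CB| = 10.0 on the left of VC, B = C + 10.0·(-0.96682, 0.25545) = (17.774, 49.363). Then |MB| = |B − M| = 52.466.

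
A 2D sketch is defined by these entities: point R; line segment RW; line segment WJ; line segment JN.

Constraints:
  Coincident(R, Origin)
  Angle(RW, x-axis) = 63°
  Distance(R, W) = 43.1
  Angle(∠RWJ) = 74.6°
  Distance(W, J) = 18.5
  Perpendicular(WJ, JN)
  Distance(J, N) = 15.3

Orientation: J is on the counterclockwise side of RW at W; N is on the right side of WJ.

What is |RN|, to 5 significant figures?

57.289

∠RWJ = 74.6°, so WJ runs at 63.0° + (180° − 74.6°) = 168.40° from the x-axis; with |WJ| = 18.5, J = W + 18.5·(cos 168.40°, sin 168.40°) = (1.4448, 42.122). WJ ⟂ JN; with |JN| = 15.3 on the right of WJ, N = J + 15.3·(0.20108, 0.97958) = (4.5213, 57.110). Then |RN| = |N − R| = 57.289.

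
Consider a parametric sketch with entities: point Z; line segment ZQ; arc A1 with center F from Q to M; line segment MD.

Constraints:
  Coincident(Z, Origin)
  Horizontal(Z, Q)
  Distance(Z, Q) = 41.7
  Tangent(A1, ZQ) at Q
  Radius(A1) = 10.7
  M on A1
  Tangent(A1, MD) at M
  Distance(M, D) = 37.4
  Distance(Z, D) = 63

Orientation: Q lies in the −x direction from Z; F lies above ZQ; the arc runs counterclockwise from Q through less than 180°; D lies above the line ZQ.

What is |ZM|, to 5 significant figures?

33.795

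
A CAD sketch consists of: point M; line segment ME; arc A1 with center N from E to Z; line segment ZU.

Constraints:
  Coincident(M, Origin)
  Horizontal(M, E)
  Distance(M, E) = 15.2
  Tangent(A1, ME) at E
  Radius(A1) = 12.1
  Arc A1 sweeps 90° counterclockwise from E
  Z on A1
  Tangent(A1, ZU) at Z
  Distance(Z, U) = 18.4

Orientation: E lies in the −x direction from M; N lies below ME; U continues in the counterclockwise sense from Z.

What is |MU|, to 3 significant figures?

40.9

M is at the origin; ME is horizontal with |ME| = 15.2 and E on the −x side, so E = (-15.2, 0.00). Since A1 is tangent to ME there, NE ⟂ ME, so N = E + (0, -12.1) = (-15.2, -12.1). On A1, E sits at bearing 90° from N; a 90° counterclockwise sweep puts Z at bearing 180°, so Z = N + 12.1·(cos 180°, sin 180°) = (-27.3, -12.1). Tangency of A1 to ZU means the radius NZ is perpendicular to ZU, so ZU runs along (−sin 180°, cos 180°); with |ZU| = 18.4, U = (-27.3, -30.5). Then |MU| = |U − M| = 40.9.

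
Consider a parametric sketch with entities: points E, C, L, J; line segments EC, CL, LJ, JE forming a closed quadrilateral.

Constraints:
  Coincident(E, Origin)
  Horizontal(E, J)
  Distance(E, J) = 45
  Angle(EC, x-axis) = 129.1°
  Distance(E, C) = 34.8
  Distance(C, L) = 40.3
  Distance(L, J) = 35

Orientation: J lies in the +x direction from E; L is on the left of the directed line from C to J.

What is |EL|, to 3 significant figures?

28.8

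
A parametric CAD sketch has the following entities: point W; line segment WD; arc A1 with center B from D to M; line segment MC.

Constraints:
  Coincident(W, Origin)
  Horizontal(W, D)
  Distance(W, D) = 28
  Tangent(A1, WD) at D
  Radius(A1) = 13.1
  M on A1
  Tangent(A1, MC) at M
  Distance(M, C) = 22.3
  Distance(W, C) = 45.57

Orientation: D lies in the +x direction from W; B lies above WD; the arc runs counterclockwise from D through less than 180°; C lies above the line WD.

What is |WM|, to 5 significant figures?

43.738

Checks: W = (0.00, 0.00) ✓; |BM| = 13.10 ✓; ∠(BM, MC) = 90.00° ✓; |MC| = 22.30 ✓; |WC| = 45.57 ✓.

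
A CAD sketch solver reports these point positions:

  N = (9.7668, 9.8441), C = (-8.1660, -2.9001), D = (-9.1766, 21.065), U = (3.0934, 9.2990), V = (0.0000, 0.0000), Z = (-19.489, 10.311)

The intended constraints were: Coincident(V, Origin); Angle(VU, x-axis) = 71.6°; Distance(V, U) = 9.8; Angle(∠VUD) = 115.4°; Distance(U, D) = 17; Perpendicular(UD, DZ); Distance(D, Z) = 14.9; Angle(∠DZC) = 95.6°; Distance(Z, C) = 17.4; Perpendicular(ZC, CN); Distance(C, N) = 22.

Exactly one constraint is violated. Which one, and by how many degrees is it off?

Perpendicular(ZC, CN) — off by 5.20°.

V = (0.00, 0.00) ✓; VU at 71.60° ✓; |VU| = 9.800 ✓; ∠VUD = 115.4° ✓; |UD| = 17.00 ✓; ∠(UD, DZ) = 90.00° ✓; |DZ| = 14.90 ✓; ∠DZC = 95.60° ✓; |ZC| = 17.40 ✓; ∠(ZC, CN) = 84.80° ✗; |CN| = 22.00 ✓.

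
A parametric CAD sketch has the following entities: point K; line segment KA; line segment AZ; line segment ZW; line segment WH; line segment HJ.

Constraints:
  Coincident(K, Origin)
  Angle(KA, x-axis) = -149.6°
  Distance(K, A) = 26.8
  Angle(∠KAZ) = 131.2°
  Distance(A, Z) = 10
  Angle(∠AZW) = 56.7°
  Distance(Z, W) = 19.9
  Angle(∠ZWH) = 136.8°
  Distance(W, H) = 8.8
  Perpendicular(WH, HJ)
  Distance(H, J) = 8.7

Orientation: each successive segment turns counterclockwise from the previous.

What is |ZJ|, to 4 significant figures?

23.82

∠ZWH = 136.8° gives WH at 65.70° from the x-axis; with |WH| = 8.8, H = (-2.983, -7.749). The perpendicularity gives HJ at right angles to WH, so HJ runs at 155.7°; with |HJ| = 8.7, J = (-10.91, -4.169). Then |ZJ| = |J − Z| = 23.82.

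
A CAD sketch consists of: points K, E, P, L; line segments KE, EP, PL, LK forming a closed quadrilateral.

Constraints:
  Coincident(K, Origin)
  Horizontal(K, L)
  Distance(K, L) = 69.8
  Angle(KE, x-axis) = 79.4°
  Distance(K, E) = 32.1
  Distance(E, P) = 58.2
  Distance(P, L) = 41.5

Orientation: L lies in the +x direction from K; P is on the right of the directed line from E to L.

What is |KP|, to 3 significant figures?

38.8

K is at the origin; K and L share the same y with |KL| = 69.8 and L in +x, so L = (69.8, 0). KE runs at 79.4° with |KE| = 32.1, so E = (5.90, 31.6). P is determined by |EP| = 58.2 and |PL| = 41.5 together: it lies at the intersection of circle(E, 58.2) and circle(L, 41.5). With |EL| = 71.3, the foot of the radical line on EL is 47.3 from E and the perpendicular offset is √(58.2² − 47.3²) = 33.9. Taking the right-of-EL solution: P = (33.3, -19.8).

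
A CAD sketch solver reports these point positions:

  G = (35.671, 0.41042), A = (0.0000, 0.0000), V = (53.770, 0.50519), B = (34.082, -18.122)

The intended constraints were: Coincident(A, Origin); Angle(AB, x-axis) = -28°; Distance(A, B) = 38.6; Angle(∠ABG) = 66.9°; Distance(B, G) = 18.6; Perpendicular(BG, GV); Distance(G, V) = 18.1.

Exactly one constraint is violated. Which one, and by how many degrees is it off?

Perpendicular(BG, GV) — off by 5.20°.

A = (0.00, 0.00) ✓; AB at -28.00° ✓; |AB| = 38.60 ✓; ∠ABG = 66.90° ✓; |BG| = 18.60 ✓; ∠(BG, GV) = 84.80° ✗; |GV| = 18.10 ✓.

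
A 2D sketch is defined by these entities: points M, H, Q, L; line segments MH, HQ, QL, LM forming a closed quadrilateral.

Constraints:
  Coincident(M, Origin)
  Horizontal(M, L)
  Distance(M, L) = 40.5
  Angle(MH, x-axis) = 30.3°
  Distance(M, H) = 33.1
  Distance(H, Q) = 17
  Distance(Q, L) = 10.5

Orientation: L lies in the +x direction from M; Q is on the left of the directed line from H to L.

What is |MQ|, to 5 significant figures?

45.223

Checks: |HQ| = 17.00 ✓; |QL| = 10.50 ✓.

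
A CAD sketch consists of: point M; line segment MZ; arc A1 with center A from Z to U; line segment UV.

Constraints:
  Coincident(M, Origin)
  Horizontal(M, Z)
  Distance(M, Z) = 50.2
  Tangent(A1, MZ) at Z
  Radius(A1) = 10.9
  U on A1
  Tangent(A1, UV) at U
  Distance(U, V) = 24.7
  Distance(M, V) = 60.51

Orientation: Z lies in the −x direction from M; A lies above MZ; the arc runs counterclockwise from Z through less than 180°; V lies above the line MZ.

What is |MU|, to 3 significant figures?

42.3

M is at the origin; MZ is horizontal with |MZ| = 50.2 and Z on the −x side, so Z = (-50.2, 0.00). The tangent condition forces AZ to be normal to MZ, so A = Z + (0, 10.9) = (-50.2, 10.9). Since AU ⟂ UV (tangency), |AV| = √(10.9² + 24.7²) = 27.0 regardless of where U sits on A1. So V lies on both circle(M, 60.51) and circle(A, 27.0); the above-MZ intersection is V = (-47.3, 37.7). U is the foot of the tangent from V: U = (-39.8, 14.2).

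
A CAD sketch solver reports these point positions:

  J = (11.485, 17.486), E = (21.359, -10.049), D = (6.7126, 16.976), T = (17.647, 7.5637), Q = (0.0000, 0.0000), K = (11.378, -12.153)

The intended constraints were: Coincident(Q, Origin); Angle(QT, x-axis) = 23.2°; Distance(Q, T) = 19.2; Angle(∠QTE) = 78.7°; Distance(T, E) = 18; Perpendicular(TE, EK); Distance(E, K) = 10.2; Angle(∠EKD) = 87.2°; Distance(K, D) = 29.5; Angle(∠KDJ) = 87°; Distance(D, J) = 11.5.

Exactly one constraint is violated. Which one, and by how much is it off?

Distance(D, J) = 11.5 — off by 6.70.

Q = (0.00, 0.00) ✓; QT at 23.20° ✓; |QT| = 19.20 ✓; ∠QTE = 78.70° ✓; |TE| = 18.00 ✓; ∠(TE, EK) = 90.00° ✓; |EK| = 10.20 ✓; ∠EKD = 87.20° ✓; |KD| = 29.50 ✓; ∠KDJ = 87.00° ✓; |DJ| = 4.800 ✗.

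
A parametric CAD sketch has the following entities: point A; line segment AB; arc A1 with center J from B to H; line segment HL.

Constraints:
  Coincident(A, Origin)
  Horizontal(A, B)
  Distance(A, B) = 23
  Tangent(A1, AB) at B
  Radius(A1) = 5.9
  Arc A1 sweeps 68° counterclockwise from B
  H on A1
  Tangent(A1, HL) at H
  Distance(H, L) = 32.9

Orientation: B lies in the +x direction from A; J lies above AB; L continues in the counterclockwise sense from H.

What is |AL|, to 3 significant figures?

53.2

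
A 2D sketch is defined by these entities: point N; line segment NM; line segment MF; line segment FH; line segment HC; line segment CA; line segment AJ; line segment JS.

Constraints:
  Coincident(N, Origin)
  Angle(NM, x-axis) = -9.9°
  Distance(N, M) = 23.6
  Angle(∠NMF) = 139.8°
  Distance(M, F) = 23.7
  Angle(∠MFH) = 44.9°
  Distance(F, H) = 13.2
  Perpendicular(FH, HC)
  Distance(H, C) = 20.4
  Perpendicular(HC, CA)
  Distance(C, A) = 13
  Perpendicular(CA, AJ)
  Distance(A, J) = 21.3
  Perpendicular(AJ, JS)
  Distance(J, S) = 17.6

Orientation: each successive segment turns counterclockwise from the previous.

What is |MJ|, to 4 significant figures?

24.21

N is at the origin; NM runs at -9.9° with length 23.6, so M = (23.25, -4.058). ∠NMF = 139.8° gives MF at 30.30° from the x-axis; with |MF| = 23.7, F = (43.71, 7.900). ∠MFH = 44.9° gives FH at 165.4° from the x-axis; with |FH| = 13.2, H = (30.94, 11.23). The perpendicularity gives HC at right angles to FH, so HC runs at -104.6°; with |HC| = 20.4, C = (25.80, -8.514). HC ⟂ CA, so CA runs at -14.60°; with |CA| = 13.0, A = (38.38, -11.79). CA is perpendicular to AJ, so AJ runs at 75.40°; with |AJ| = 21.3, J = (43.74, 8.821). Then |MJ| = |J − M| = 24.21.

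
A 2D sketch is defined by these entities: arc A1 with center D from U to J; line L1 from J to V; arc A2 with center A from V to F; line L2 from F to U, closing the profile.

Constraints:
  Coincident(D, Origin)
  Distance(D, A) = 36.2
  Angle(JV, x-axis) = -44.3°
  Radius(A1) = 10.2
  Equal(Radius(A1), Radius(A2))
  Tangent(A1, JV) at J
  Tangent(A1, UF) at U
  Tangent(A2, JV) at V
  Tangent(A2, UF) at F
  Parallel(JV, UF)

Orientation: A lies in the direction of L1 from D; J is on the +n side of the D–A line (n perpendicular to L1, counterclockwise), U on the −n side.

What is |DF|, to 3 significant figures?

37.6

The slot axis is L1's direction at -44.3°, so u = (cos -44.3°, sin -44.3°) = (0.716, -0.698) and n = (−sin -44.3°, cos -44.3°) = (0.698, 0.716). D is at the origin and A lies 36.2 along u from D, so A = 36.2·u = (25.9, -25.3). Tangency of A1 to both parallel lines with radius 10.2 puts J and U at D ± 10.2·n: J = (7.12, 7.30), U = (-7.12, -7.30). Equal radii place V and F the same way about A: V = A + 10.2·n = (33.0, -18.0), F = A − 10.2·n = (18.8, -32.6). Then |DF| = |F − D| = 37.6.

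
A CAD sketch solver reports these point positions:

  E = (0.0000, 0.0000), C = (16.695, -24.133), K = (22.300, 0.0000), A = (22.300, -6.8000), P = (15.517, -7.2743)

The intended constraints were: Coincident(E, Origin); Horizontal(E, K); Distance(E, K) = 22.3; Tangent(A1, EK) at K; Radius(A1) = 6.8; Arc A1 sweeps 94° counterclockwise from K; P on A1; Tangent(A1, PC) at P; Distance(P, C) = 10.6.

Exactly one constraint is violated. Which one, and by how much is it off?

Distance(P, C) = 10.6 — off by 6.30.

E = (0.00, 0.00) ✓; E.y = 0.00, K.y = 0.00 ✓; |EK| = 22.30 ✓; ∠(AK, KE) = 90.00° ✓; |AK| = 6.800 ✓; bearing(A→P) − bearing(A→K) = 94.00° ✓; |AP| = 6.800 ✓; ∠(AP, PC) = 90.00° ✓; |PC| = 16.90 ✗.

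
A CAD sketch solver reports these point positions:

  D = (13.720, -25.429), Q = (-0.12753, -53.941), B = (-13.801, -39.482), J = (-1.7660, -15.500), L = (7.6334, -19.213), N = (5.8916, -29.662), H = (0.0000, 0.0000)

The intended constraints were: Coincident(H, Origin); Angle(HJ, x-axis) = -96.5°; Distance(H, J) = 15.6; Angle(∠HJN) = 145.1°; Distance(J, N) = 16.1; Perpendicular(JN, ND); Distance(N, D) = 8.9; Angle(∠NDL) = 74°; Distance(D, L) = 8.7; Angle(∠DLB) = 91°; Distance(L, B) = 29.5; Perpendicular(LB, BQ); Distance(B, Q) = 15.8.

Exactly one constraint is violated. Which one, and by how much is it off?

Distance(B, Q) = 15.8 — off by 4.10.

H = (0.00, 0.00) ✓; HJ at -96.50° ✓; |HJ| = 15.60 ✓; ∠HJN = 145.1° ✓; |JN| = 16.10 ✓; ∠(JN, ND) = 90.00° ✓; |ND| = 8.900 ✓; ∠NDL = 74.00° ✓; |DL| = 8.700 ✓; ∠DLB = 91.00° ✓; |LB| = 29.50 ✓; ∠(LB, BQ) = 90.00° ✓; |BQ| = 19.90 ✗.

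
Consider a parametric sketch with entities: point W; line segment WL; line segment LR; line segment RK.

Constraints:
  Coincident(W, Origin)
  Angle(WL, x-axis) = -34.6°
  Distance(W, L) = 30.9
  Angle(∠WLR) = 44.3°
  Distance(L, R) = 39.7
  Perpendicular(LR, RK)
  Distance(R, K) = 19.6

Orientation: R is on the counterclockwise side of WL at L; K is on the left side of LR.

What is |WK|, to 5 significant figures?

17.696

W is at the origin; WL runs at -34.6° with length 30.9, so L = 30.9·(cos -34.6°, sin -34.6°) = (25.435, -17.546). ∠WLR = 44.3°, so LR runs at -34.6° + (180° − 44.3°) = 101.10° from the x-axis; with |LR| = 39.7, R = L + 39.7·(cos 101.10°, sin 101.10°) = (17.792, 21.411). The perpendicularity gives RK at right angles to LR; with |RK| = 19.6 on the left of LR, K = R + 19.6·(-0.98129, -0.19252) = (-1.4415, 17.638). Then |WK| = |K − W| = 17.696.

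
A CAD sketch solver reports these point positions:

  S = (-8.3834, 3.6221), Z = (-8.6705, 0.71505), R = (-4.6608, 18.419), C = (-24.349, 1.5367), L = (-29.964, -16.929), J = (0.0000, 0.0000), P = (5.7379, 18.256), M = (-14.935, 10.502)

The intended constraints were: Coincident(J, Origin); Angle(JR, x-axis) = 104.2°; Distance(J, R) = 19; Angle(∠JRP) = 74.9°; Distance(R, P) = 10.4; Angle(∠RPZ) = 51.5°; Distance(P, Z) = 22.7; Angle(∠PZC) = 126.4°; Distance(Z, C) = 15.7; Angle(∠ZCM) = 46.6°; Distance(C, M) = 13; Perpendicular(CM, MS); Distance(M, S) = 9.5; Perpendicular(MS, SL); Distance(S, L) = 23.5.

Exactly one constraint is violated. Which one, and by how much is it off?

Distance(S, L) = 23.5 — off by 6.30.

J = (0.00, 0.00) ✓; JR at 104.2° ✓; |JR| = 19.00 ✓; ∠JRP = 74.90° ✓; |RP| = 10.40 ✓; ∠RPZ = 51.50° ✓; |PZ| = 22.70 ✓; ∠PZC = 126.4° ✓; |ZC| = 15.70 ✓; ∠ZCM = 46.60° ✓; |CM| = 13.00 ✓; ∠(CM, MS) = 90.00° ✓; |MS| = 9.500 ✓; ∠(MS, SL) = 90.00° ✓; |SL| = 29.80 ✗.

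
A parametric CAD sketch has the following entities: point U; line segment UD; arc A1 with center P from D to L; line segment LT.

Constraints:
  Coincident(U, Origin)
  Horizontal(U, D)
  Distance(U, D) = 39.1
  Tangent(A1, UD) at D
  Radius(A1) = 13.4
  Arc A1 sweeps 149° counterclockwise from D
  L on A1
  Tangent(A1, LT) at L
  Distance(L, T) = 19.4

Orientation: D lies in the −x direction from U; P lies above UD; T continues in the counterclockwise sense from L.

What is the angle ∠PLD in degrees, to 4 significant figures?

15.50°

The tangent condition forces PD to be normal to UD, so P = D + (0, 13.4) = (-39.10, 13.40). On A1, D sits at bearing -90° from P; a 149° counterclockwise sweep puts L at bearing 59°, so L = P + 13.4·(cos 59°, sin 59°) = (-32.20, 24.89). Then cos ∠PLD = LP·LD / (|LP||LD|), giving 15.50°.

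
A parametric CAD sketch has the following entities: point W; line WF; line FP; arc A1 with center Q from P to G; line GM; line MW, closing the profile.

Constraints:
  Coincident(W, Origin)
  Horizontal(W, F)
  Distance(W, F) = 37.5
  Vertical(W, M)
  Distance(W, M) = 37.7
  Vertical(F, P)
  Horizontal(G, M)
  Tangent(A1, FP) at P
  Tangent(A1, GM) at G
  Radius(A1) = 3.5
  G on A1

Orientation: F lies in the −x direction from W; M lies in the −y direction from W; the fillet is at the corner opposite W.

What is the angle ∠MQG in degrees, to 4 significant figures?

84.12°

W is at the origin; WF is horizontal with |WF| = 37.5 and F on the −x side, so F = (-37.50, 0.000). W and M share the same x with |WM| = 37.7 and M on the −y side, so M = (0.000, -37.70). The virtual corner opposite W is at (-37.50, -37.70). Since A1 is tangent to FP there, QP ⟂ FP and the tangent condition forces QG to be normal to GM, with radius 3.5, so the center Q sits 3.5 in from both sides at Q = (-34.00, -34.20). That places the tangent points at P = (-37.50, -34.20) on FP and G = (-34.00, -37.70) on GM. Then cos ∠MQG = QM·QG / (|QM||QG|), giving 84.12°.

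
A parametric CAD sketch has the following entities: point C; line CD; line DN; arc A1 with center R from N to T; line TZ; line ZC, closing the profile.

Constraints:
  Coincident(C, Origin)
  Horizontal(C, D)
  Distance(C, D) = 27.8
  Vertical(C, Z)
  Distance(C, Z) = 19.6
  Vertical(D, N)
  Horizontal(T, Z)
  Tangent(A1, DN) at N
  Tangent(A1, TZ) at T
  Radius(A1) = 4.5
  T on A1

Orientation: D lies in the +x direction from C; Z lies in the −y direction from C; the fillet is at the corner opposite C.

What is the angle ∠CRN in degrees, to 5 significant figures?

147.05°

C is at the origin; C and D share the same y with |CD| = 27.8 and D on the +x side, so D = (27.800, 0.0000). CZ is vertical with |CZ| = 19.6 and Z on the −y side, so Z = (0.0000, -19.600). The virtual corner opposite C is at (27.800, -19.600). Since A1 is tangent to DN there, RN ⟂ DN and since A1 is tangent to TZ there, RT ⟂ TZ, with radius 4.5, so the center R sits 4.5 in from both sides at R = (23.300, -15.100). That places the tangent points at N = (27.800, -15.100) on DN and T = (23.300, -19.600) on TZ. Then cos ∠CRN = RC·RN / (|RC||RN|), giving 147.05°.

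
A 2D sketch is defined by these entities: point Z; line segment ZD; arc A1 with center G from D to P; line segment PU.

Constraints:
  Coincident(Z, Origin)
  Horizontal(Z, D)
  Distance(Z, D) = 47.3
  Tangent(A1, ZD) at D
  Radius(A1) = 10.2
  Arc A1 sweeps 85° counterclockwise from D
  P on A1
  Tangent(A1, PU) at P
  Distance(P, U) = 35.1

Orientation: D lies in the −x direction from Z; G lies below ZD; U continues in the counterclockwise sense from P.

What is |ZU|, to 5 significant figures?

74.988

On A1, D sits at bearing 90° from G; an 85° counterclockwise sweep puts P at bearing 175°, so P = G + 10.2·(cos 175°, sin 175°) = (-57.461, -9.3110). The tangent condition forces GP to be normal to PU, so PU runs along (−sin 175°, cos 175°); with |PU| = 35.1, U = (-60.520, -44.277). Then |ZU| = |U − Z| = 74.988.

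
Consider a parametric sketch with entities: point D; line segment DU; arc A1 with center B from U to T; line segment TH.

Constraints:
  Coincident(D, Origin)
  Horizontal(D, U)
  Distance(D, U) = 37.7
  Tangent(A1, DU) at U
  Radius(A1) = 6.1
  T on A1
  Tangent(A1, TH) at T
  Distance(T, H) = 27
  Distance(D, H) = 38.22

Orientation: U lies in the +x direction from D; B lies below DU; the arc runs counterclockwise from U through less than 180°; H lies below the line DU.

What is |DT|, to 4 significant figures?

32.17

Checks: D.y = 0.00, U.y = 0.00 ✓; ∠(BU, UD) = 90.00° ✓; |BT| = 6.100 ✓; ∠(BT, TH) = 90.00° ✓; |TH| = 27.00 ✓; |DH| = 38.22 ✓.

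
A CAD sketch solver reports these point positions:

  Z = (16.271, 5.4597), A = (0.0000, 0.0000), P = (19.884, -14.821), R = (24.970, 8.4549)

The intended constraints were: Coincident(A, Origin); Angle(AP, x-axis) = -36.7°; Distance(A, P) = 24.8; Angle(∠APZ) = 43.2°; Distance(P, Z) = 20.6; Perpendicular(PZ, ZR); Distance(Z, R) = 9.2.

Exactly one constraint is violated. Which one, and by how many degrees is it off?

Perpendicular(PZ, ZR) — off by 8.90°.

A = (0.00, 0.00) ✓; AP at -36.70° ✓; |AP| = 24.80 ✓; ∠APZ = 43.20° ✓; |PZ| = 20.60 ✓; ∠(PZ, ZR) = 81.10° ✗; |ZR| = 9.200 ✓.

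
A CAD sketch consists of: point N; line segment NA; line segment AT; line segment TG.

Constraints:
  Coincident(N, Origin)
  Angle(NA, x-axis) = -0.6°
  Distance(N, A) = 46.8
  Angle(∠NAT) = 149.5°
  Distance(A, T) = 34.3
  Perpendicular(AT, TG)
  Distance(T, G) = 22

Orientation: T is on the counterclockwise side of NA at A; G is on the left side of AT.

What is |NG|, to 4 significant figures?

74.64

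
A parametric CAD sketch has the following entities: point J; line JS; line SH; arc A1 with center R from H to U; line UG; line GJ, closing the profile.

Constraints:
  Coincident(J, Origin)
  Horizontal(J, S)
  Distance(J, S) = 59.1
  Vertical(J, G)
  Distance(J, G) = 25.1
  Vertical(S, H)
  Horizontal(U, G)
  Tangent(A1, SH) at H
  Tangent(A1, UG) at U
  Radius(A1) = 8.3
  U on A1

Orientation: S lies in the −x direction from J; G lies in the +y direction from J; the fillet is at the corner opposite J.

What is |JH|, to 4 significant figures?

61.44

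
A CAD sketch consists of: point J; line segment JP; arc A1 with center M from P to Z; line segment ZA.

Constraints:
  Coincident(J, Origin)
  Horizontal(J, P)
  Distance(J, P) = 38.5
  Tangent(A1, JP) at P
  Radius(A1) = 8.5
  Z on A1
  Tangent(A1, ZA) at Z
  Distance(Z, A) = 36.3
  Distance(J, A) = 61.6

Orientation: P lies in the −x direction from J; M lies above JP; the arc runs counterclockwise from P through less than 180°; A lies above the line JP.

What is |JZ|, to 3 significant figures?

32.3

J is at the origin; JP is horizontal with |JP| = 38.5 and P on the −x side, so P = (-38.5, 0.00). The tangent condition forces MP to be normal to JP, so M = P + (0, 8.5) = (-38.5, 8.50). Since MZ ⟂ ZA (tangency), |MA| = √(8.5² + 36.3²) = 37.3 regardless of where Z sits on A1. So A lies on both circle(J, 61.6) and circle(M, 37.3); the above-JP intersection is A = (-41.3, 45.7). Z is the foot of the tangent from A: Z = (-30.4, 11.1).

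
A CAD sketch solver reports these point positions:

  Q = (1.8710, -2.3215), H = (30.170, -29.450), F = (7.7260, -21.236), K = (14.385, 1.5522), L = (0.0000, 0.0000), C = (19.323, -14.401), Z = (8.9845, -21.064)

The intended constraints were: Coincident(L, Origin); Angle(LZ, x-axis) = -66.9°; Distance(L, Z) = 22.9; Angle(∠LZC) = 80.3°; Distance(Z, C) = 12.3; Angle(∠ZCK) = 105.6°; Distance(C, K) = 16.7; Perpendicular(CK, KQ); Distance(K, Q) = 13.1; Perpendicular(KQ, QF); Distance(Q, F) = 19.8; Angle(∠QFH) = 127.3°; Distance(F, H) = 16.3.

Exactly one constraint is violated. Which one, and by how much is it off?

Distance(F, H) = 16.3 — off by 7.60.

L = (0.00, 0.00) ✓; LZ at -66.90° ✓; |LZ| = 22.90 ✓; ∠LZC = 80.30° ✓; |ZC| = 12.30 ✓; ∠ZCK = 105.6° ✓; |CK| = 16.70 ✓; ∠(CK, KQ) = 90.00° ✓; |KQ| = 13.10 ✓; ∠(KQ, QF) = 90.00° ✓; |QF| = 19.80 ✓; ∠QFH = 127.3° ✓; |FH| = 23.90 ✗.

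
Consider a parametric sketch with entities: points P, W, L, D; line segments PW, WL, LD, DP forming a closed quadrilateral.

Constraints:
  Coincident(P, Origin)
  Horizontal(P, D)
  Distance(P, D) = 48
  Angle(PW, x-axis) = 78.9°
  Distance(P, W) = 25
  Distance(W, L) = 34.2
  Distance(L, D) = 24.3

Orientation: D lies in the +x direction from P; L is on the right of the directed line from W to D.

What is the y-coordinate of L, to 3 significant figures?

-3.78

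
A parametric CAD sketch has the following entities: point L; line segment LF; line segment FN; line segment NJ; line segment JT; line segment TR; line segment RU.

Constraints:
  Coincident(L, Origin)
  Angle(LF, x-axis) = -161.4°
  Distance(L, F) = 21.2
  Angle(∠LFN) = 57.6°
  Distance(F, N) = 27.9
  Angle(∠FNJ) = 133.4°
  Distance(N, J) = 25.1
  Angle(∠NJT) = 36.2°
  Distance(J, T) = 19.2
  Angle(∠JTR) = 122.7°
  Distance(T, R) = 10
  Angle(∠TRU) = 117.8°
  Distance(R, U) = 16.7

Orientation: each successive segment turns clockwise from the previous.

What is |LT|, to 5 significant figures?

15.227

L is at the origin; LF runs at -161.4° with length 21.2, so F = (-20.093, -6.7619). ∠LFN = 57.6° gives FN at 76.200° from the x-axis; with |FN| = 27.9, N = (-13.438, 20.333). ∠FNJ = 133.4° gives NJ at 29.600° from the x-axis; with |NJ| = 25.1, J = (8.3867, 32.731). ∠NJT = 36.2° gives JT at -114.20° from the x-axis; with |JT| = 19.2, T = (0.51619, 15.218). Then |LT| = |T − L| = 15.227.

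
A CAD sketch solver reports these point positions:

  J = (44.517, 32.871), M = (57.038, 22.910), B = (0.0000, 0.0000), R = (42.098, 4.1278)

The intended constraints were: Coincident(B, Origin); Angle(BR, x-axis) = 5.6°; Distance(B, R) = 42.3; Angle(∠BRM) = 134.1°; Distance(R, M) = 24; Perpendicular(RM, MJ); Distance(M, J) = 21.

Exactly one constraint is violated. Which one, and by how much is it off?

Distance(M, J) = 21 — off by 5.00.

B = (0.00, 0.00) ✓; BR at 5.600° ✓; |BR| = 42.30 ✓; ∠BRM = 134.1° ✓; |RM| = 24.00 ✓; ∠(RM, MJ) = 90.00° ✓; |MJ| = 16.00 ✗.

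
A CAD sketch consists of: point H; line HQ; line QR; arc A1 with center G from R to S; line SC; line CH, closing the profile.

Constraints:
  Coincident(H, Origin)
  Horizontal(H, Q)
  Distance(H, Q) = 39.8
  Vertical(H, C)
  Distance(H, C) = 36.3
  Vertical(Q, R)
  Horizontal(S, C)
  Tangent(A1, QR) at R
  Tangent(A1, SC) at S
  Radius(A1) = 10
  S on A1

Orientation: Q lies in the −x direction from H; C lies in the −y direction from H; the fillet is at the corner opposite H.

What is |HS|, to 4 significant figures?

46.97

H is at the origin; H and Q share the same y with |HQ| = 39.8 and Q on the −x side, so Q = (-39.80, 0.000). HC is vertical with |HC| = 36.3 and C on the −y side, so C = (0.000, -36.30). The virtual corner opposite H is at (-39.80, -36.30). The tangent condition forces GR to be normal to QR and since A1 is tangent to SC there, GS ⟂ SC, with radius 10.0, so the center G sits 10.0 in from both sides at G = (-29.80, -26.30). That places the tangent points at R = (-39.80, -26.30) on QR and S = (-29.80, -36.30) on SC. Then |HS| = |S − H| = 46.97.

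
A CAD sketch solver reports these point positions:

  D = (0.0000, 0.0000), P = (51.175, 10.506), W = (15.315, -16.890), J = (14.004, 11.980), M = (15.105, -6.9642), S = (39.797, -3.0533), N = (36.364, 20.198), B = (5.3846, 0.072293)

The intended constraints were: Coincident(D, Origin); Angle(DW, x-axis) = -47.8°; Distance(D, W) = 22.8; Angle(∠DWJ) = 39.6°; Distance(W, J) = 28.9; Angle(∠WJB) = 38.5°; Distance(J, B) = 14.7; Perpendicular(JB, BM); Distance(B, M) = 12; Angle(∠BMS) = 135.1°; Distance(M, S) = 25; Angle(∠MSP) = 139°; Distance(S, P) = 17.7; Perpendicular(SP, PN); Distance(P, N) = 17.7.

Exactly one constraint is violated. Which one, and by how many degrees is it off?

Perpendicular(SP, PN) — off by 6.80°.

D = (0.00, 0.00) ✓; DW at -47.80° ✓; |DW| = 22.80 ✓; ∠DWJ = 39.60° ✓; |WJ| = 28.90 ✓; ∠WJB = 38.50° ✓; |JB| = 14.70 ✓; ∠(JB, BM) = 90.00° ✓; |BM| = 12.00 ✓; ∠BMS = 135.1° ✓; |MS| = 25.00 ✓; ∠MSP = 139.0° ✓; |SP| = 17.70 ✓; ∠(SP, PN) = 96.80° ✗; |PN| = 17.70 ✓.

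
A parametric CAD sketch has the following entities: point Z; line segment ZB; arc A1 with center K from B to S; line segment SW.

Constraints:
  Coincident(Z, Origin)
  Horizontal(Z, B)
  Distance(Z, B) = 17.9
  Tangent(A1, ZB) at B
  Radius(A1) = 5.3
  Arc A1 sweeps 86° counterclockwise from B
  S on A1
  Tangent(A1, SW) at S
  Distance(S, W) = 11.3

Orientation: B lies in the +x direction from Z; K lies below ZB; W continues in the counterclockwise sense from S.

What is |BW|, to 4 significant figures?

17.30

On A1, B sits at bearing 90° from K; an 86° counterclockwise sweep puts S at bearing 176°, so S = K + 5.3·(cos 176°, sin 176°) = (12.61, -4.930). Since A1 is tangent to SW there, KS ⟂ SW, so SW runs along (−sin 176°, cos 176°); with |SW| = 11.3, W = (11.82, -16.20). Then |BW| = |W − B| = 17.30.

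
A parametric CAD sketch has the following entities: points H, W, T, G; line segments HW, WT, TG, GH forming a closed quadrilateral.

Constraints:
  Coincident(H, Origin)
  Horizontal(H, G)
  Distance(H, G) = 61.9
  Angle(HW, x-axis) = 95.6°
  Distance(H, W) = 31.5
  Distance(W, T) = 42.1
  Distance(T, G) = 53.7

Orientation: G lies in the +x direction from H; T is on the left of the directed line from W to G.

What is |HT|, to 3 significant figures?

59.2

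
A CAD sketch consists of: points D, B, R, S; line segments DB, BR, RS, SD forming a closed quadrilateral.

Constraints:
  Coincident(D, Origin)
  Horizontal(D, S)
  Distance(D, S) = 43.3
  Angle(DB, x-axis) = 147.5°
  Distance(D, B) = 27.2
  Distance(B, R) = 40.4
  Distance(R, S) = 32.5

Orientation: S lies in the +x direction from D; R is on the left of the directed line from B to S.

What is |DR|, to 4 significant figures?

25.87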